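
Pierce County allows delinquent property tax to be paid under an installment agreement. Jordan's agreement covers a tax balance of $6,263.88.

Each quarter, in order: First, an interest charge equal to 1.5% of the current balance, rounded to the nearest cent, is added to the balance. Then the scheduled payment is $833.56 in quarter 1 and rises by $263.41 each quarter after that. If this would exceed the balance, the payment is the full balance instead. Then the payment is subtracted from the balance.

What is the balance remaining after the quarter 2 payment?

Quarter 1: opening $6,263.88; interest $93.96 → $6,357.84; payment $833.56; balance $5,524.28
Quarter 2: opening $5,524.28; interest $82.86 → $5,607.14; payment $1,096.97; balance $4,510.17

$4,510.17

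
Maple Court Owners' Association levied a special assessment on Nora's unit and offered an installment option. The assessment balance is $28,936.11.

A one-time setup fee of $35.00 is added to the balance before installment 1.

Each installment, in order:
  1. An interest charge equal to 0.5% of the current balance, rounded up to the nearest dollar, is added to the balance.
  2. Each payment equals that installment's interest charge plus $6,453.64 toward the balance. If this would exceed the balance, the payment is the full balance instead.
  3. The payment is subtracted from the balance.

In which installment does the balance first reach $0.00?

5

Installment 1: $28,971.11 +$145.00 interest = $29,116.11; pay $6,598.64 → $22,517.47
Installment 2: $22,517.47 +$113.00 interest = $22,630.47; pay $6,566.64 → $16,063.83
Installment 3: $16,063.83 +$81.00 interest = $16,144.83; pay $6,534.64 → $9,610.19
Installment 4: $9,610.19 +$49.00 interest = $9,659.19; pay $6,502.64 → $3,156.55
Installment 5: $3,156.55 +$16.00 interest = $3,172.55; pay $3,172.55 → $0.00
Balance reaches $0.00 in installment 5.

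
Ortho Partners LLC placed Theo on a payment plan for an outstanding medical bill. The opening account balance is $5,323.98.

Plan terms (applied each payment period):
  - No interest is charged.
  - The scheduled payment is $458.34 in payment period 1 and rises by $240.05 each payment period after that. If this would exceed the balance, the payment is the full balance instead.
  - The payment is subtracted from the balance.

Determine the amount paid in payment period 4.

# | Opening | Payment | End bal
1 | $5,323.98 | $458.34 | $4,865.64
2 | $4,865.64 | $698.39 | $4,167.25
3 | $4,167.25 | $938.44 | $3,228.81
4 | $3,228.81 | $1,178.49 | $2,050.32

$1,178.49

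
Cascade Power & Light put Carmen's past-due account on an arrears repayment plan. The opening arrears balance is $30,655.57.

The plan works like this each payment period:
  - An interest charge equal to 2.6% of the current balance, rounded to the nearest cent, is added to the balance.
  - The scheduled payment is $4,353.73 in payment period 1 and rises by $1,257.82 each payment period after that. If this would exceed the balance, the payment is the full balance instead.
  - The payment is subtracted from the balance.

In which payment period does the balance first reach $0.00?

5

Payment period 1: $30,655.57 +$797.04 interest = $31,452.61; pay $4,353.73 → $27,098.88
Payment period 2: $27,098.88 +$704.57 interest = $27,803.45; pay $5,611.55 → $22,191.90
Payment period 3: $22,191.90 +$576.99 interest = $22,768.89; pay $6,869.37 → $15,899.52
Payment period 4: $15,899.52 +$413.39 interest = $16,312.91; pay $8,127.19 → $8,185.72
Payment period 5: $8,185.72 +$212.83 interest = $8,398.55; pay $8,398.55 → $0.00
Balance reaches $0.00 in payment period 5.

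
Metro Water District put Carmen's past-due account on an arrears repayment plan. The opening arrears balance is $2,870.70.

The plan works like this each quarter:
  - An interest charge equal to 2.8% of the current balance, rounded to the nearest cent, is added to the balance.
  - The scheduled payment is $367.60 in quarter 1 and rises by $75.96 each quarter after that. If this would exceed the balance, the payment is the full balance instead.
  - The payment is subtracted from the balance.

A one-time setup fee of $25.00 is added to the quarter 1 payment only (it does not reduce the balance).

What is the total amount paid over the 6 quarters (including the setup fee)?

$3,209.30

# | Opening | Interest | Payment | Fee | End bal
1 | $2,870.70 | $80.38 | $367.60 | $25.00 | $2,583.48
2 | $2,583.48 | $72.34 | $443.56 | — | $2,212.26
3 | $2,212.26 | $61.94 | $519.52 | — | $1,754.68
4 | $1,754.68 | $49.13 | $595.48 | — | $1,208.33
5 | $1,208.33 | $33.83 | $671.44 | — | $570.72
6 | $570.72 | $15.98 | $586.70 | — | $0.00
Total paid: $3,209.30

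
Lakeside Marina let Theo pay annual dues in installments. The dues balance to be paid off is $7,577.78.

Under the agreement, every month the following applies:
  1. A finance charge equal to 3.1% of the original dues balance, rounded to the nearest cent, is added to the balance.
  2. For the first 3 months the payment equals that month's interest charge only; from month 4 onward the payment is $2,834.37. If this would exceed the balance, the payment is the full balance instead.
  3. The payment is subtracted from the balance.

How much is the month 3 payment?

$234.91

# | Opening | Interest | Payment | End bal
1 | $7,577.78 | $234.91 | $234.91 | $7,577.78
2 | $7,577.78 | $234.91 | $234.91 | $7,577.78
3 | $7,577.78 | $234.91 | $234.91 | $7,577.78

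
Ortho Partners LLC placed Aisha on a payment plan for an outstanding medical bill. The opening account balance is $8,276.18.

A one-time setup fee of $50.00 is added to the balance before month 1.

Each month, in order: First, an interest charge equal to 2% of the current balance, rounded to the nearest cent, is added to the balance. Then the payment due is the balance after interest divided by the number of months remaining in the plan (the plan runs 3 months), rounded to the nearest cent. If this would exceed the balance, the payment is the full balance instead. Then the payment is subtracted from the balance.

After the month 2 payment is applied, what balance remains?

Month 1: opening $8,326.18; interest $166.52 → $8,492.70; payment $2,830.90; balance $5,661.80
Month 2: opening $5,661.80; interest $113.24 → $5,775.04; payment $2,887.52; balance $2,887.52

$2,887.52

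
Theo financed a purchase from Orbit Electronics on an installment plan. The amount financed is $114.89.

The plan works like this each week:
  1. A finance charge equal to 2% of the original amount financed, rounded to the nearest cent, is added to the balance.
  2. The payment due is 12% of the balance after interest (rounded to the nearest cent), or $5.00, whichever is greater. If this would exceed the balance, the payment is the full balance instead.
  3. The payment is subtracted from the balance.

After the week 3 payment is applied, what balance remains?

$83.67

Week 1: $114.89 +$2.30 interest = $117.19; pay $14.06 → $103.13
Week 2: $103.13 +$2.30 interest = $105.43; pay $12.65 → $92.78
Week 3: $92.78 +$2.30 interest = $95.08; pay $11.41 → $83.67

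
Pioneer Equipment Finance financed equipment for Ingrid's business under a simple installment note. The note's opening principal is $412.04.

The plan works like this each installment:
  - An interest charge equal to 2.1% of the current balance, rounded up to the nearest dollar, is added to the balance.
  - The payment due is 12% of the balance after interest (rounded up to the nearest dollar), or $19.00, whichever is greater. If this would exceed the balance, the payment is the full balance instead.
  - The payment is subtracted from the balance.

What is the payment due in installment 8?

Installment 1: opening $412.04; interest $9.00 → $421.04; payment $51.00; balance $370.04
Installment 2: opening $370.04; interest $8.00 → $378.04; payment $46.00; balance $332.04
Installment 3: opening $332.04; interest $7.00 → $339.04; payment $41.00; balance $298.04
Installment 4: opening $298.04; interest $7.00 → $305.04; payment $37.00; balance $268.04
Installment 5: opening $268.04; interest $6.00 → $274.04; payment $33.00; balance $241.04
Installment 6: opening $241.04; interest $6.00 → $247.04; payment $30.00; balance $217.04
Installment 7: opening $217.04; interest $5.00 → $222.04; payment $27.00; balance $195.04
Installment 8: opening $195.04; interest $5.00 → $200.04; payment $25.00; balance $175.04

$25.00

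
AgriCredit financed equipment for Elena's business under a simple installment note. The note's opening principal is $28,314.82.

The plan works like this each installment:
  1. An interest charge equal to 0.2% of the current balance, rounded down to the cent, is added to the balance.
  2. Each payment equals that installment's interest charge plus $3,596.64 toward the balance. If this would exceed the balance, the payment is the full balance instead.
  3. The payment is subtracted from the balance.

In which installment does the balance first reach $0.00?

8

Installment 1: opening $28,314.82; interest $56.62 → $28,371.44; payment $3,653.26; balance $24,718.18
Installment 2: opening $24,718.18; interest $49.43 → $24,767.61; payment $3,646.07; balance $21,121.54
Installment 3: opening $21,121.54; interest $42.24 → $21,163.78; payment $3,638.88; balance $17,524.90
Installment 4: opening $17,524.90; interest $35.04 → $17,559.94; payment $3,631.68; balance $13,928.26
Installment 5: opening $13,928.26; interest $27.85 → $13,956.11; payment $3,624.49; balance $10,331.62
Installment 6: opening $10,331.62; interest $20.66 → $10,352.28; payment $3,617.30; balance $6,734.98
Installment 7: opening $6,734.98; interest $13.46 → $6,748.44; payment $3,610.10; balance $3,138.34
Installment 8: opening $3,138.34; interest $6.27 → $3,144.61; payment $3,144.61; balance $0.00
Balance reaches $0.00 in installment 8.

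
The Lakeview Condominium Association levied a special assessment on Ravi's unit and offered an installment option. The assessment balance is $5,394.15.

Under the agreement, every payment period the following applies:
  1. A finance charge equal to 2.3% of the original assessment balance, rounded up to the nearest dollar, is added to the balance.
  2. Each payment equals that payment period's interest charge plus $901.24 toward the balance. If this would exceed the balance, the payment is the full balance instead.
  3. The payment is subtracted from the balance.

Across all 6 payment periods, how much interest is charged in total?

$750.00

Payment period 1: $5,394.15 +$125.00 interest = $5,519.15; pay $1,026.24 → $4,492.91
Payment period 2: $4,492.91 +$125.00 interest = $4,617.91; pay $1,026.24 → $3,591.67
Payment period 3: $3,591.67 +$125.00 interest = $3,716.67; pay $1,026.24 → $2,690.43
Payment period 4: $2,690.43 +$125.00 interest = $2,815.43; pay $1,026.24 → $1,789.19
Payment period 5: $1,789.19 +$125.00 interest = $1,914.19; pay $1,026.24 → $887.95
Payment period 6: $887.95 +$125.00 interest = $1,012.95; pay $1,012.95 → $0.00
Total interest: $125.00 + $125.00 + $125.00 + $125.00 + $125.00 + $125.00 = $750.00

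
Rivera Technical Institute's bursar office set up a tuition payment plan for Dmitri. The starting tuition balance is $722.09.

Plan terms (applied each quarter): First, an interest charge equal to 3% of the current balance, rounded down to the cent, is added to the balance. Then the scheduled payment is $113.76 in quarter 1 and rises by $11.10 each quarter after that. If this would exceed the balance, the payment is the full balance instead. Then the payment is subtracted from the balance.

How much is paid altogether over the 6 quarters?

Quarter 1: opening $722.09; interest $21.66 → $743.75; payment $113.76; balance $629.99
Quarter 2: opening $629.99; interest $18.89 → $648.88; payment $124.86; balance $524.02
Quarter 3: opening $524.02; interest $15.72 → $539.74; payment $135.96; balance $403.78
Quarter 4: opening $403.78; interest $12.11 → $415.89; payment $147.06; balance $268.83
Quarter 5: opening $268.83; interest $8.06 → $276.89; payment $158.16; balance $118.73
Quarter 6: opening $118.73; interest $3.56 → $122.29; payment $122.29; balance $0.00
Total paid: $802.09

$802.09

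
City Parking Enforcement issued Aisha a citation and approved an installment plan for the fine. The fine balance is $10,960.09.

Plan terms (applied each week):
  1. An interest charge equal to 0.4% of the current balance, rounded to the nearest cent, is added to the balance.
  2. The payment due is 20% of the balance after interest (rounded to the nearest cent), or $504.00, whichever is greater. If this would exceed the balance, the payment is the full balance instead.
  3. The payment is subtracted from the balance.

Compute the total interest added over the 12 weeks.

$202.14

Week 1: opening $10,960.09; interest $43.84 → $11,003.93; payment $2,200.79; balance $8,803.14
Week 2: opening $8,803.14; interest $35.21 → $8,838.35; payment $1,767.67; balance $7,070.68
Week 3: opening $7,070.68; interest $28.28 → $7,098.96; payment $1,419.79; balance $5,679.17
Week 4: opening $5,679.17; interest $22.72 → $5,701.89; payment $1,140.38; balance $4,561.51
Week 5: opening $4,561.51; interest $18.25 → $4,579.76; payment $915.95; balance $3,663.81
Week 6: opening $3,663.81; interest $14.66 → $3,678.47; payment $735.69; balance $2,942.78
Week 7: opening $2,942.78; interest $11.77 → $2,954.55; payment $590.91; balance $2,363.64
Week 8: opening $2,363.64; interest $9.45 → $2,373.09; payment $504.00; balance $1,869.09
Week 9: opening $1,869.09; interest $7.48 → $1,876.57; payment $504.00; balance $1,372.57
Week 10: opening $1,372.57; interest $5.49 → $1,378.06; payment $504.00; balance $874.06
Week 11: opening $874.06; interest $3.50 → $877.56; payment $504.00; balance $373.56
Week 12: opening $373.56; interest $1.49 → $375.05; payment $375.05; balance $0.00
Total interest: $43.84 + $35.21 + $28.28 + $22.72 + $18.25 + $14.66 + $11.77 + $9.45 + $7.48 + $5.49 + $3.50 + $1.49 = $202.14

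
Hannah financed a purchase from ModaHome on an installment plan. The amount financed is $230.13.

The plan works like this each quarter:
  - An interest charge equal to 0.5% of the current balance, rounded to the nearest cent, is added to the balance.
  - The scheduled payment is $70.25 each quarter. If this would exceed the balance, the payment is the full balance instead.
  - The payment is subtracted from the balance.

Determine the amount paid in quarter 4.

$21.91

Quarter 1: opening $230.13; interest $1.15 → $231.28; payment $70.25; balance $161.03
Quarter 2: opening $161.03; interest $0.81 → $161.84; payment $70.25; balance $91.59
Quarter 3: opening $91.59; interest $0.46 → $92.05; payment $70.25; balance $21.80
Quarter 4: opening $21.80; interest $0.11 → $21.91; payment $21.91; balance $0.00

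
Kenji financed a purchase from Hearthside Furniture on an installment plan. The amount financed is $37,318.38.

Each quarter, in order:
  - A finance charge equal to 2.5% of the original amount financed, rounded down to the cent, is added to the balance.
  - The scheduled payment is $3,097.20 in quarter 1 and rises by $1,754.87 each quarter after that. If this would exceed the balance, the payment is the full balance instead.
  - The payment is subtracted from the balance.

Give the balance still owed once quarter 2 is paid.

Quarter 1: opening $37,318.38; interest $932.95 → $38,251.33; payment $3,097.20; balance $35,154.13
Quarter 2: opening $35,154.13; interest $932.95 → $36,087.08; payment $4,852.07; balance $31,235.01

$31,235.01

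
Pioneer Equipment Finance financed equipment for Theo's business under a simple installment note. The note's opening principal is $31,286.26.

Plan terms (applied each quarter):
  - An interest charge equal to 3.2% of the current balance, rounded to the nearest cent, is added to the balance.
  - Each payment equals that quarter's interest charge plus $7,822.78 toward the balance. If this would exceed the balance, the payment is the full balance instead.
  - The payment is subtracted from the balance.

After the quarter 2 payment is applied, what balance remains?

$15,640.70

Quarter 1: opening $31,286.26; interest $1,001.16 → $32,287.42; payment $8,823.94; balance $23,463.48
Quarter 2: opening $23,463.48; interest $750.83 → $24,214.31; payment $8,573.61; balance $15,640.70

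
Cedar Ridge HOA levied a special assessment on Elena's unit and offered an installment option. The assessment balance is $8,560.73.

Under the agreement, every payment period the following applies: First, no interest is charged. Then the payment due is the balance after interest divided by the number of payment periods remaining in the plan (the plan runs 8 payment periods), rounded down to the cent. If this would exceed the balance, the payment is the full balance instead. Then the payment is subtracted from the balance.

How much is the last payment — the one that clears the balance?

$1,070.10

Payment period 1: opening $8,560.73; payment $1,070.09; balance $7,490.64
Payment period 2: opening $7,490.64; payment $1,070.09; balance $6,420.55
Payment period 3: opening $6,420.55; payment $1,070.09; balance $5,350.46
Payment period 4: opening $5,350.46; payment $1,070.09; balance $4,280.37
Payment period 5: opening $4,280.37; payment $1,070.09; balance $3,210.28
Payment period 6: opening $3,210.28; payment $1,070.09; balance $2,140.19
Payment period 7: opening $2,140.19; payment $1,070.09; balance $1,070.10
Payment period 8: opening $1,070.10; payment $1,070.10; balance $0.00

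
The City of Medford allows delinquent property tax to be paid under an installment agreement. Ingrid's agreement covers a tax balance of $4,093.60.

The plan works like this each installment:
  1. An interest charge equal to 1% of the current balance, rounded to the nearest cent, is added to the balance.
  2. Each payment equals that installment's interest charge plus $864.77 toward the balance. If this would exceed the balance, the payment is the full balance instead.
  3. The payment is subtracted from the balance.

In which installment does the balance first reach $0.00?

5

# | Opening | Interest | Payment | End bal
1 | $4,093.60 | $40.94 | $905.71 | $3,228.83
2 | $3,228.83 | $32.29 | $897.06 | $2,364.06
3 | $2,364.06 | $23.64 | $888.41 | $1,499.29
4 | $1,499.29 | $14.99 | $879.76 | $634.52
5 | $634.52 | $6.35 | $640.87 | $0.00
Balance reaches $0.00 in installment 5.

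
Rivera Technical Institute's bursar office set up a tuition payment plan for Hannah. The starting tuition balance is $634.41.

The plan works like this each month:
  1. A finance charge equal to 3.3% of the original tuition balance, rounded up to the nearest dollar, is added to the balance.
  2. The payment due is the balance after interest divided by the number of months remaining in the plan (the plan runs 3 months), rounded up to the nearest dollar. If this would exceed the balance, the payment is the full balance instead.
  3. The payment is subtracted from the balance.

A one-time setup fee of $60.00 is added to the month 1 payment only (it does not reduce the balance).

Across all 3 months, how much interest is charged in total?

$63.00

# | Opening | Interest | Payment | Fee | End bal
1 | $634.41 | $21.00 | $219.00 | $60.00 | $436.41
2 | $436.41 | $21.00 | $229.00 | — | $228.41
3 | $228.41 | $21.00 | $249.41 | — | $0.00
Total interest: $21.00 + $21.00 + $21.00 = $63.00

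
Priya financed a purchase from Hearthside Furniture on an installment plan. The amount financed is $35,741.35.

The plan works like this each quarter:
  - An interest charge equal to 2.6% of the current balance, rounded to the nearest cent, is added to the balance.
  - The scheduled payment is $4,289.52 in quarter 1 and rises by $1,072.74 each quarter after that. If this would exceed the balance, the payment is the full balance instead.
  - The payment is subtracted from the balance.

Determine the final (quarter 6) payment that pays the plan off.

Quarter 1: $35,741.35 +$929.28 interest = $36,670.63; pay $4,289.52 → $32,381.11
Quarter 2: $32,381.11 +$841.91 interest = $33,223.02; pay $5,362.26 → $27,860.76
Quarter 3: $27,860.76 +$724.38 interest = $28,585.14; pay $6,435.00 → $22,150.14
Quarter 4: $22,150.14 +$575.90 interest = $22,726.04; pay $7,507.74 → $15,218.30
Quarter 5: $15,218.30 +$395.68 interest = $15,613.98; pay $8,580.48 → $7,033.50
Quarter 6: $7,033.50 +$182.87 interest = $7,216.37; pay $7,216.37 → $0.00

$7,216.37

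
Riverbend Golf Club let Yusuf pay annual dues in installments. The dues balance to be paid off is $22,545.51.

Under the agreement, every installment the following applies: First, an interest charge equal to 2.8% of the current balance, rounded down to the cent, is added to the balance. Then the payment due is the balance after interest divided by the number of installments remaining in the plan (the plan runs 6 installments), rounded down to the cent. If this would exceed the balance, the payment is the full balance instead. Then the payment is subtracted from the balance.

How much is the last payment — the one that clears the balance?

Installment 1: opening $22,545.51; interest $631.27 → $23,176.78; payment $3,862.79; balance $19,313.99
Installment 2: opening $19,313.99; interest $540.79 → $19,854.78; payment $3,970.95; balance $15,883.83
Installment 3: opening $15,883.83; interest $444.74 → $16,328.57; payment $4,082.14; balance $12,246.43
Installment 4: opening $12,246.43; interest $342.90 → $12,589.33; payment $4,196.44; balance $8,392.89
Installment 5: opening $8,392.89; interest $235.00 → $8,627.89; payment $4,313.94; balance $4,313.95
Installment 6: opening $4,313.95; interest $120.79 → $4,434.74; payment $4,434.74; balance $0.00

$4,434.74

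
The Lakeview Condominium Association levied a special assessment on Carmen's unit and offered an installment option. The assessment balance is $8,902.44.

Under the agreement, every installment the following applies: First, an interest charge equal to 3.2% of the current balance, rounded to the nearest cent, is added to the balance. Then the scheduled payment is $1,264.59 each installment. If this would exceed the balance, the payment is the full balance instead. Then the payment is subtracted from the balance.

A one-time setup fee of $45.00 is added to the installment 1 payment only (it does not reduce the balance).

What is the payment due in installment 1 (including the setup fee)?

$1,309.59

Installment 1: $8,902.44 +$284.88 interest = $9,187.32; pay $1,264.59 (+ $45.00 fee) → $7,922.73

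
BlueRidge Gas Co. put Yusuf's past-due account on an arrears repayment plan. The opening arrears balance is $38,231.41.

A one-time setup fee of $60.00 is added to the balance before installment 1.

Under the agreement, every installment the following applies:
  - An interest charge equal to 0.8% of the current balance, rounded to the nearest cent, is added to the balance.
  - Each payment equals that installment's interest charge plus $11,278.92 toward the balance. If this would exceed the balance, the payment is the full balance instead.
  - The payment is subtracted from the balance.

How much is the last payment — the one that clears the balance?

Installment 1: $38,291.41 +$306.33 interest = $38,597.74; pay $11,585.25 → $27,012.49
Installment 2: $27,012.49 +$216.10 interest = $27,228.59; pay $11,495.02 → $15,733.57
Installment 3: $15,733.57 +$125.87 interest = $15,859.44; pay $11,404.79 → $4,454.65
Installment 4: $4,454.65 +$35.64 interest = $4,490.29; pay $4,490.29 → $0.00

$4,490.29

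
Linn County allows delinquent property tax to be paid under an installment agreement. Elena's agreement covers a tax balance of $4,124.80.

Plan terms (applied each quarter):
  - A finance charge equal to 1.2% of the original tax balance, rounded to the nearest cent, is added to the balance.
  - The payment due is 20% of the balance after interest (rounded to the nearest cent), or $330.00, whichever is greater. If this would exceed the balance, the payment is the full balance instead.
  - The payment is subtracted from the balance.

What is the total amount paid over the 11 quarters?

$4,669.30

# | Opening | Interest | Payment | End bal
1 | $4,124.80 | $49.50 | $834.86 | $3,339.44
2 | $3,339.44 | $49.50 | $677.79 | $2,711.15
3 | $2,711.15 | $49.50 | $552.13 | $2,208.52
4 | $2,208.52 | $49.50 | $451.60 | $1,806.42
5 | $1,806.42 | $49.50 | $371.18 | $1,484.74
6 | $1,484.74 | $49.50 | $330.00 | $1,204.24
7 | $1,204.24 | $49.50 | $330.00 | $923.74
8 | $923.74 | $49.50 | $330.00 | $643.24
9 | $643.24 | $49.50 | $330.00 | $362.74
10 | $362.74 | $49.50 | $330.00 | $82.24
11 | $82.24 | $49.50 | $131.74 | $0.00
Total paid: $4,669.30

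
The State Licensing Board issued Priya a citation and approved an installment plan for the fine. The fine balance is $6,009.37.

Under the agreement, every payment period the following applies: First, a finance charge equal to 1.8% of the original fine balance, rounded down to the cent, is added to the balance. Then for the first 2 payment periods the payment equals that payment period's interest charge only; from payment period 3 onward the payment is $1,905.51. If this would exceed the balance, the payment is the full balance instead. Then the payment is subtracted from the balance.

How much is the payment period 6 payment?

$725.48

Payment period 1: opening $6,009.37; interest $108.16 → $6,117.53; payment $108.16; balance $6,009.37
Payment period 2: opening $6,009.37; interest $108.16 → $6,117.53; payment $108.16; balance $6,009.37
Payment period 3: opening $6,009.37; interest $108.16 → $6,117.53; payment $1,905.51; balance $4,212.02
Payment period 4: opening $4,212.02; interest $108.16 → $4,320.18; payment $1,905.51; balance $2,414.67
Payment period 5: opening $2,414.67; interest $108.16 → $2,522.83; payment $1,905.51; balance $617.32
Payment period 6: opening $617.32; interest $108.16 → $725.48; payment $725.48; balance $0.00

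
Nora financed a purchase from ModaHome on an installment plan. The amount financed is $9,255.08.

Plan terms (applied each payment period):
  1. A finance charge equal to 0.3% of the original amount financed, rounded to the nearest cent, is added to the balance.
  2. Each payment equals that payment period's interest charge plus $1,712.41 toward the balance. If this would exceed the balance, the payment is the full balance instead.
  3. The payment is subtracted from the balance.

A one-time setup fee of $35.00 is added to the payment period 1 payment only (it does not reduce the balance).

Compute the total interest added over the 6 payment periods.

$166.62

Payment period 1: $9,255.08 +$27.77 interest = $9,282.85; pay $1,740.18 (+ $35.00 fee) → $7,542.67
Payment period 2: $7,542.67 +$27.77 interest = $7,570.44; pay $1,740.18 → $5,830.26
Payment period 3: $5,830.26 +$27.77 interest = $5,858.03; pay $1,740.18 → $4,117.85
Payment period 4: $4,117.85 +$27.77 interest = $4,145.62; pay $1,740.18 → $2,405.44
Payment period 5: $2,405.44 +$27.77 interest = $2,433.21; pay $1,740.18 → $693.03
Payment period 6: $693.03 +$27.77 interest = $720.80; pay $720.80 → $0.00
Total interest: $27.77 + $27.77 + $27.77 + $27.77 + $27.77 + $27.77 = $166.62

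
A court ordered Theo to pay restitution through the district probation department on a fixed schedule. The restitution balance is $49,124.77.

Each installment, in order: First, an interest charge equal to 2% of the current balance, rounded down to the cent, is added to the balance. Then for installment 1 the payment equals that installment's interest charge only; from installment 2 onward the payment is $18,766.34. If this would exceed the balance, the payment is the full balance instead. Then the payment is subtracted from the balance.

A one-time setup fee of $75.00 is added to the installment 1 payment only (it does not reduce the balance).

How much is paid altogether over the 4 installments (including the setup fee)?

# | Opening | Interest | Payment | Fee | End bal
1 | $49,124.77 | $982.49 | $982.49 | $75.00 | $49,124.77
2 | $49,124.77 | $982.49 | $18,766.34 | — | $31,340.92
3 | $31,340.92 | $626.81 | $18,766.34 | — | $13,201.39
4 | $13,201.39 | $264.02 | $13,465.41 | — | $0.00
Total paid: $52,055.58

$52,055.58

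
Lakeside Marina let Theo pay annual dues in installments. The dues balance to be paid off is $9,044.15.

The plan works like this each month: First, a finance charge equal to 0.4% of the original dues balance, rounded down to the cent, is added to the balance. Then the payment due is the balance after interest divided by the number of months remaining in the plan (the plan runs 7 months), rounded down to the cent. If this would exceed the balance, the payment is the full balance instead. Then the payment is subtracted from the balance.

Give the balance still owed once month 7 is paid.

Month 1: $9,044.15 +$36.17 interest = $9,080.32; pay $1,297.18 → $7,783.14
Month 2: $7,783.14 +$36.17 interest = $7,819.31; pay $1,303.21 → $6,516.10
Month 3: $6,516.10 +$36.17 interest = $6,552.27; pay $1,310.45 → $5,241.82
Month 4: $5,241.82 +$36.17 interest = $5,277.99; pay $1,319.49 → $3,958.50
Month 5: $3,958.50 +$36.17 interest = $3,994.67; pay $1,331.55 → $2,663.12
Month 6: $2,663.12 +$36.17 interest = $2,699.29; pay $1,349.64 → $1,349.65
Month 7: $1,349.65 +$36.17 interest = $1,385.82; pay $1,385.82 → $0.00

$0.00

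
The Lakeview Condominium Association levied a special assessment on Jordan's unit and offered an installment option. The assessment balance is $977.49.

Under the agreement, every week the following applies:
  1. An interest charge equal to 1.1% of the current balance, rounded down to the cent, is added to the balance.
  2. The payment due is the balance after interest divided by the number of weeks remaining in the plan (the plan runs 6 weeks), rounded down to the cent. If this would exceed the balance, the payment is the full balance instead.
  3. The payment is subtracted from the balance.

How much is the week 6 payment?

Week 1: opening $977.49; interest $10.75 → $988.24; payment $164.70; balance $823.54
Week 2: opening $823.54; interest $9.05 → $832.59; payment $166.51; balance $666.08
Week 3: opening $666.08; interest $7.32 → $673.40; payment $168.35; balance $505.05
Week 4: opening $505.05; interest $5.55 → $510.60; payment $170.20; balance $340.40
Week 5: opening $340.40; interest $3.74 → $344.14; payment $172.07; balance $172.07
Week 6: opening $172.07; interest $1.89 → $173.96; payment $173.96; balance $0.00

$173.96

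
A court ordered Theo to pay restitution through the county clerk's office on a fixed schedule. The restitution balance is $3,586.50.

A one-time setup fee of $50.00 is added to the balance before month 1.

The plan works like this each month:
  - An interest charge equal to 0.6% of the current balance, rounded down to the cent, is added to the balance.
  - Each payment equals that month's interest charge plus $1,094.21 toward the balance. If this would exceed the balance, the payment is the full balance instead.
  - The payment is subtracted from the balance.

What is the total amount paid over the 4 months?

$3,684.36

Month 1: opening $3,636.50; interest $21.81 → $3,658.31; payment $1,116.02; balance $2,542.29
Month 2: opening $2,542.29; interest $15.25 → $2,557.54; payment $1,109.46; balance $1,448.08
Month 3: opening $1,448.08; interest $8.68 → $1,456.76; payment $1,102.89; balance $353.87
Month 4: opening $353.87; interest $2.12 → $355.99; payment $355.99; balance $0.00
Total paid: $3,684.36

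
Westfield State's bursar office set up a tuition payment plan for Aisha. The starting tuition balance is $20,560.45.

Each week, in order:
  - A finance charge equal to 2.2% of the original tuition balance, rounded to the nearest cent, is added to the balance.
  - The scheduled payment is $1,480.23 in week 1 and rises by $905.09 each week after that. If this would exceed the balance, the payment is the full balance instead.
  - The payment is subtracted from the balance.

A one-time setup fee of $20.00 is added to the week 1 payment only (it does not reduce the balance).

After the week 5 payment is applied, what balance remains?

$6,370.05

Week 1: $20,560.45 +$452.33 interest = $21,012.78; pay $1,480.23 (+ $20.00 fee) → $19,532.55
Week 2: $19,532.55 +$452.33 interest = $19,984.88; pay $2,385.32 → $17,599.56
Week 3: $17,599.56 +$452.33 interest = $18,051.89; pay $3,290.41 → $14,761.48
Week 4: $14,761.48 +$452.33 interest = $15,213.81; pay $4,195.50 → $11,018.31
Week 5: $11,018.31 +$452.33 interest = $11,470.64; pay $5,100.59 → $6,370.05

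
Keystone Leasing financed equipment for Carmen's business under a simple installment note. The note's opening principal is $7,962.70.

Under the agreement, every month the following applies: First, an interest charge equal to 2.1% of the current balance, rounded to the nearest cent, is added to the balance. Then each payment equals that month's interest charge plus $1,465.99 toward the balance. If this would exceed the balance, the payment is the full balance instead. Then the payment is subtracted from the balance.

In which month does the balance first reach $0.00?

6

Month 1: $7,962.70 +$167.22 interest = $8,129.92; pay $1,633.21 → $6,496.71
Month 2: $6,496.71 +$136.43 interest = $6,633.14; pay $1,602.42 → $5,030.72
Month 3: $5,030.72 +$105.65 interest = $5,136.37; pay $1,571.64 → $3,564.73
Month 4: $3,564.73 +$74.86 interest = $3,639.59; pay $1,540.85 → $2,098.74
Month 5: $2,098.74 +$44.07 interest = $2,142.81; pay $1,510.06 → $632.75
Month 6: $632.75 +$13.29 interest = $646.04; pay $646.04 → $0.00
Balance reaches $0.00 in month 6.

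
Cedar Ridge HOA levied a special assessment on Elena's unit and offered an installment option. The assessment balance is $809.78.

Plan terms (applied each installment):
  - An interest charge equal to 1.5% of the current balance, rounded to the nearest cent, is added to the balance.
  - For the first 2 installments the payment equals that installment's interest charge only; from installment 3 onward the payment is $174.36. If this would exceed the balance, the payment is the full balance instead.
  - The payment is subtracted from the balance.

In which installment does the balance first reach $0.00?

7

Installment 1: opening $809.78; interest $12.15 → $821.93; payment $12.15; balance $809.78
Installment 2: opening $809.78; interest $12.15 → $821.93; payment $12.15; balance $809.78
Installment 3: opening $809.78; interest $12.15 → $821.93; payment $174.36; balance $647.57
Installment 4: opening $647.57; interest $9.71 → $657.28; payment $174.36; balance $482.92
Installment 5: opening $482.92; interest $7.24 → $490.16; payment $174.36; balance $315.80
Installment 6: opening $315.80; interest $4.74 → $320.54; payment $174.36; balance $146.18
Installment 7: opening $146.18; interest $2.19 → $148.37; payment $148.37; balance $0.00
Balance reaches $0.00 in installment 7.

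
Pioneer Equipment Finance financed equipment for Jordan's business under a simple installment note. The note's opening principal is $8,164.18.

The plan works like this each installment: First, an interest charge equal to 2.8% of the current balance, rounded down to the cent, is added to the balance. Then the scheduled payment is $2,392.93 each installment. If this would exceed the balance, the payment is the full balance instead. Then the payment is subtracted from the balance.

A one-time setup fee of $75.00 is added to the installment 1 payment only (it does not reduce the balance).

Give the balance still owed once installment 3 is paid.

$1,487.66

Installment 1: $8,164.18 +$228.59 interest = $8,392.77; pay $2,392.93 (+ $75.00 fee) → $5,999.84
Installment 2: $5,999.84 +$167.99 interest = $6,167.83; pay $2,392.93 → $3,774.90
Installment 3: $3,774.90 +$105.69 interest = $3,880.59; pay $2,392.93 → $1,487.66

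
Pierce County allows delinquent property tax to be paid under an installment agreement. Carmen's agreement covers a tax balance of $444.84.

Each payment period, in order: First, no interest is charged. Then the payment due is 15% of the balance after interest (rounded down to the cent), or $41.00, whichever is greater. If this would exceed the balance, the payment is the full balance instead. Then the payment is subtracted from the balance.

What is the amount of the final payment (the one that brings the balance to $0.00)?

$27.20

# | Opening | Payment | End bal
1 | $444.84 | $66.72 | $378.12
2 | $378.12 | $56.71 | $321.41
3 | $321.41 | $48.21 | $273.20
4 | $273.20 | $41.00 | $232.20
5 | $232.20 | $41.00 | $191.20
6 | $191.20 | $41.00 | $150.20
7 | $150.20 | $41.00 | $109.20
8 | $109.20 | $41.00 | $68.20
9 | $68.20 | $41.00 | $27.20
10 | $27.20 | $27.20 | $0.00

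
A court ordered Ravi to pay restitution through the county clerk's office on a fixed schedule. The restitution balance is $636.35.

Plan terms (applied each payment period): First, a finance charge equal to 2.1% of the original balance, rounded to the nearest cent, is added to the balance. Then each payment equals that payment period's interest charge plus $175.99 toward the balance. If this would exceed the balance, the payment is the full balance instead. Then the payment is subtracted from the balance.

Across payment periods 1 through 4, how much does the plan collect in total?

$689.79

Payment period 1: $636.35 +$13.36 interest = $649.71; pay $189.35 → $460.36
Payment period 2: $460.36 +$13.36 interest = $473.72; pay $189.35 → $284.37
Payment period 3: $284.37 +$13.36 interest = $297.73; pay $189.35 → $108.38
Payment period 4: $108.38 +$13.36 interest = $121.74; pay $121.74 → $0.00
Total paid: $689.79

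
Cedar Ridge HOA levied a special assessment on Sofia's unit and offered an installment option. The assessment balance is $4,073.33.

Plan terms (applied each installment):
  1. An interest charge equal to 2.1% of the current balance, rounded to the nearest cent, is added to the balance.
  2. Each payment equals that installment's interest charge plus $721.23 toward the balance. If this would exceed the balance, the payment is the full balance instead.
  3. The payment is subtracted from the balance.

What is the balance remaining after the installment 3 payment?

Installment 1: opening $4,073.33; interest $85.54 → $4,158.87; payment $806.77; balance $3,352.10
Installment 2: opening $3,352.10; interest $70.39 → $3,422.49; payment $791.62; balance $2,630.87
Installment 3: opening $2,630.87; interest $55.25 → $2,686.12; payment $776.48; balance $1,909.64

$1,909.64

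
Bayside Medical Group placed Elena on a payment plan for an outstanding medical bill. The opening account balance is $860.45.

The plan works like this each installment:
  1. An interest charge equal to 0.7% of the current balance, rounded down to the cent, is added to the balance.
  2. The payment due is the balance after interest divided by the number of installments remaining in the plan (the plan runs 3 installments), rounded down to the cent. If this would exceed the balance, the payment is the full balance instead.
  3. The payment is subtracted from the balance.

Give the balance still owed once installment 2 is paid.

$290.85

Installment 1: opening $860.45; interest $6.02 → $866.47; payment $288.82; balance $577.65
Installment 2: opening $577.65; interest $4.04 → $581.69; payment $290.84; balance $290.85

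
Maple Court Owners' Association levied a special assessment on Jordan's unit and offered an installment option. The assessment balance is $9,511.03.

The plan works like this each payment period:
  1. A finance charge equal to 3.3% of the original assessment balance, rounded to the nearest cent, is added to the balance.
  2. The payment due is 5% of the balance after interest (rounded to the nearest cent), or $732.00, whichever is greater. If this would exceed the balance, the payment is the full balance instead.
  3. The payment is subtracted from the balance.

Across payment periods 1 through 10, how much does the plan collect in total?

# | Opening | Interest | Payment | End bal
1 | $9,511.03 | $313.86 | $732.00 | $9,092.89
2 | $9,092.89 | $313.86 | $732.00 | $8,674.75
3 | $8,674.75 | $313.86 | $732.00 | $8,256.61
4 | $8,256.61 | $313.86 | $732.00 | $7,838.47
5 | $7,838.47 | $313.86 | $732.00 | $7,420.33
6 | $7,420.33 | $313.86 | $732.00 | $7,002.19
7 | $7,002.19 | $313.86 | $732.00 | $6,584.05
8 | $6,584.05 | $313.86 | $732.00 | $6,165.91
9 | $6,165.91 | $313.86 | $732.00 | $5,747.77
10 | $5,747.77 | $313.86 | $732.00 | $5,329.63
Total paid: $7,320.00

$7,320.00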